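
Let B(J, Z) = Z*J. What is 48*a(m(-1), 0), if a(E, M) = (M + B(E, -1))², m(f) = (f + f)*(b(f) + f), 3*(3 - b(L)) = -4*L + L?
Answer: 192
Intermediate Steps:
B(J, Z) = J*Z
b(L) = 3 + L (b(L) = 3 - (-4*L + L)/3 = 3 - (-1)*L = 3 + L)
m(f) = 2*f*(3 + 2*f) (m(f) = (f + f)*((3 + f) + f) = (2*f)*(3 + 2*f) = 2*f*(3 + 2*f))
a(E, M) = (M - E)² (a(E, M) = (M + E*(-1))² = (M - E)²)
48*a(m(-1), 0) = 48*(0 - 2*(-1)*(3 + 2*(-1)))² = 48*(0 - 2*(-1)*(3 - 2))² = 48*(0 - 2*(-1))² = 48*(0 - 1*(-2))² = 48*(0 + 2)² = 48*2² = 48*4 = 192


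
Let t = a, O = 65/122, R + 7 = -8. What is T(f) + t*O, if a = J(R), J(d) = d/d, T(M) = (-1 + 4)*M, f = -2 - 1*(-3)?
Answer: 431/122 ≈ 3.5328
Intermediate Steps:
R = -15 (R = -7 - 8 = -15)
f = 1 (f = -2 + 3 = 1)
T(M) = 3*M
O = 65/122 (O = 65*(1/122) = 65/122 ≈ 0.53279)
J(d) = 1
a = 1
t = 1
T(f) + t*O = 3*1 + 1*(65/122) = 3 + 65/122 = 431/122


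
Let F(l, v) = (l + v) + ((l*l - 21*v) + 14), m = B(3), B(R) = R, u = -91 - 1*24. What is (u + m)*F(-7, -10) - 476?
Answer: -29148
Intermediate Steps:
u = -115 (u = -91 - 24 = -115)
m = 3
F(l, v) = 14 + l + l² - 20*v (F(l, v) = (l + v) + ((l² - 21*v) + 14) = (l + v) + (14 + l² - 21*v) = 14 + l + l² - 20*v)
(u + m)*F(-7, -10) - 476 = (-115 + 3)*(14 - 7 + (-7)² - 20*(-10)) - 476 = -112*(14 - 7 + 49 + 200) - 476 = -112*256 - 476 = -28672 - 476 = -29148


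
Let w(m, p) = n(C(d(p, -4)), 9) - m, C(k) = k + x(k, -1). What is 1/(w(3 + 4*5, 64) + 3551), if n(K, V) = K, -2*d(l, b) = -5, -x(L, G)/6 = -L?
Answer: 2/7091 ≈ 0.00028205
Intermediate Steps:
x(L, G) = 6*L (x(L, G) = -(-6)*L = 6*L)
d(l, b) = 5/2 (d(l, b) = -1/2*(-5) = 5/2)
C(k) = 7*k (C(k) = k + 6*k = 7*k)
w(m, p) = 35/2 - m (w(m, p) = 7*(5/2) - m = 35/2 - m)
1/(w(3 + 4*5, 64) + 3551) = 1/((35/2 - (3 + 4*5)) + 3551) = 1/((35/2 - (3 + 20)) + 3551) = 1/((35/2 - 1*23) + 3551) = 1/((35/2 - 23) + 3551) = 1/(-11/2 + 3551) = 1/(7091/2) = 2/7091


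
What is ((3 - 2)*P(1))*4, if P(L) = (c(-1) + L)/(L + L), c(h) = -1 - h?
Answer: 2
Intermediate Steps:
P(L) = ½ (P(L) = ((-1 - 1*(-1)) + L)/(L + L) = ((-1 + 1) + L)/((2*L)) = (0 + L)*(1/(2*L)) = L*(1/(2*L)) = ½)
((3 - 2)*P(1))*4 = ((3 - 2)*(½))*4 = (1*(½))*4 = (½)*4 = 2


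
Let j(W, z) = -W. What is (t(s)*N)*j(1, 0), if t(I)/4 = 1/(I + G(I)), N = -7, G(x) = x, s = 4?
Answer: 7/2 ≈ 3.5000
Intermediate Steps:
t(I) = 2/I (t(I) = 4/(I + I) = 4/((2*I)) = 4*(1/(2*I)) = 2/I)
(t(s)*N)*j(1, 0) = ((2/4)*(-7))*(-1*1) = ((2*(¼))*(-7))*(-1) = ((½)*(-7))*(-1) = -7/2*(-1) = 7/2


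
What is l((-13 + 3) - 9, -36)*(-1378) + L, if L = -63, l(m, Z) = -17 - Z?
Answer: -26245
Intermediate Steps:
l((-13 + 3) - 9, -36)*(-1378) + L = (-17 - 1*(-36))*(-1378) - 63 = (-17 + 36)*(-1378) - 63 = 19*(-1378) - 63 = -26182 - 63 = -26245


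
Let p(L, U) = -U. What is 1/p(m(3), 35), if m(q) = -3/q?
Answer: -1/35 ≈ -0.028571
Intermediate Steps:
1/p(m(3), 35) = 1/(-1*35) = 1/(-35) = -1/35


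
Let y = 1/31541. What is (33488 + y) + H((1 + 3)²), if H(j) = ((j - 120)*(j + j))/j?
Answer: 1049684481/31541 ≈ 33280.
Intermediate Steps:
y = 1/31541 ≈ 3.1705e-5
H(j) = -240 + 2*j (H(j) = ((-120 + j)*(2*j))/j = (2*j*(-120 + j))/j = -240 + 2*j)
(33488 + y) + H((1 + 3)²) = (33488 + 1/31541) + (-240 + 2*(1 + 3)²) = 1056245009/31541 + (-240 + 2*4²) = 1056245009/31541 + (-240 + 2*16) = 1056245009/31541 + (-240 + 32) = 1056245009/31541 - 208 = 1049684481/31541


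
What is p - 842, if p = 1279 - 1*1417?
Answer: -980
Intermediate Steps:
p = -138 (p = 1279 - 1417 = -138)
p - 842 = -138 - 842 = -980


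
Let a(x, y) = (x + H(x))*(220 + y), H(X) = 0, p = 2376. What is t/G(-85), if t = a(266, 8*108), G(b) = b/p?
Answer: -685105344/85 ≈ -8.0601e+6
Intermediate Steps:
G(b) = b/2376
a(x, y) = x*(220 + y) (a(x, y) = (x + 0)*(220 + y) = x*(220 + y))
t = 288344 (t = 266*(220 + 8*108) = 266*(220 + 864) = 266*1084 = 288344)
t/G(-85) = 288344/(((1/2376)*(-85))) = 288344/(-85/2376) = 288344*(-2376/85) = -685105344/85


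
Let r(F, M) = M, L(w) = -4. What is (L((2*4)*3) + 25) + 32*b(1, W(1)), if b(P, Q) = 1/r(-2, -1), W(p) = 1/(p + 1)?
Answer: -11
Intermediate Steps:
W(p) = 1/(1 + p)
b(P, Q) = -1 (b(P, Q) = 1/(-1) = -1)
(L((2*4)*3) + 25) + 32*b(1, W(1)) = (-4 + 25) + 32*(-1) = 21 - 32 = -11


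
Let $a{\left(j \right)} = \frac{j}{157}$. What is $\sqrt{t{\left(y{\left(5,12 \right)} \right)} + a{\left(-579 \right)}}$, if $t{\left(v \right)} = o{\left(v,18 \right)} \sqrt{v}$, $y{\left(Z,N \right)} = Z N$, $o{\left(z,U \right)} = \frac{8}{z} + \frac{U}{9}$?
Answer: $\frac{\sqrt{-20453175 + 23663040 \sqrt{15}}}{2355} \approx 3.5829$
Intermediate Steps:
$o{\left(z,U \right)} = \frac{8}{z} + \frac{U}{9}$ ($o{\left(z,U \right)} = \frac{8}{z} + U \frac{1}{9} = \frac{8}{z} + \frac{U}{9}$)
$y{\left(Z,N \right)} = N Z$
$a{\left(j \right)} = \frac{j}{157}$ ($a{\left(j \right)} = j \frac{1}{157} = \frac{j}{157}$)
$t{\left(v \right)} = \sqrt{v} \left(2 + \frac{8}{v}\right)$ ($t{\left(v \right)} = \left(\frac{8}{v} + \frac{1}{9} \cdot 18\right) \sqrt{v} = \left(\frac{8}{v} + 2\right) \sqrt{v} = \left(2 + \frac{8}{v}\right) \sqrt{v} = \sqrt{v} \left(2 + \frac{8}{v}\right)$)
$\sqrt{t{\left(y{\left(5,12 \right)} \right)} + a{\left(-579 \right)}} = \sqrt{\frac{2 \left(4 + 12 \cdot 5\right)}{2 \sqrt{15}} + \frac{1}{157} \left(-579\right)} = \sqrt{\frac{2 \left(4 + 60\right)}{2 \sqrt{15}} - \frac{579}{157}} = \sqrt{2 \frac{\sqrt{15}}{30} \cdot 64 - \frac{579}{157}} = \sqrt{\frac{64 \sqrt{15}}{15} - \frac{579}{157}} = \sqrt{- \frac{579}{157} + \frac{64 \sqrt{15}}{15}}$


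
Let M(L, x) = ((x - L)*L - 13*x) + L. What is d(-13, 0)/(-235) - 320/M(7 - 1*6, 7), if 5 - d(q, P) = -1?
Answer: 18674/4935 ≈ 3.7840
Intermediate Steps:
d(q, P) = 6 (d(q, P) = 5 - 1*(-1) = 5 + 1 = 6)
M(L, x) = L - 13*x + L*(x - L) (M(L, x) = (L*(x - L) - 13*x) + L = (-13*x + L*(x - L)) + L = L - 13*x + L*(x - L))
d(-13, 0)/(-235) - 320/M(7 - 1*6, 7) = 6/(-235) - 320/((7 - 1*6) - (7 - 1*6)² - 13*7 + (7 - 1*6)*7) = 6*(-1/235) - 320/((7 - 6) - (7 - 6)² - 91 + (7 - 6)*7) = -6/235 - 320/(1 - 1*1² - 91 + 1*7) = -6/235 - 320/(1 - 1*1 - 91 + 7) = -6/235 - 320/(1 - 1 - 91 + 7) = -6/235 - 320/(-84) = -6/235 - 320*(-1/84) = -6/235 + 80/21 = 18674/4935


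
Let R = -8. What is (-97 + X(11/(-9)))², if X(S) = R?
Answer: 11025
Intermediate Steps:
X(S) = -8
(-97 + X(11/(-9)))² = (-97 - 8)² = (-105)² = 11025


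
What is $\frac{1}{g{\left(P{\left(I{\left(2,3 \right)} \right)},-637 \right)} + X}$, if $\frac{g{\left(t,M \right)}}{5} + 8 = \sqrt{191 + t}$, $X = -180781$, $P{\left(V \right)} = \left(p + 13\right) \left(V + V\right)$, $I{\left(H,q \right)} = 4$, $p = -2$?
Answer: $- \frac{180821}{32696227066} - \frac{15 \sqrt{31}}{32696227066} \approx -5.5329 \cdot 10^{-6}$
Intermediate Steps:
$P{\left(V \right)} = 22 V$ ($P{\left(V \right)} = \left(-2 + 13\right) \left(V + V\right) = 11 \cdot 2 V = 22 V$)
$g{\left(t,M \right)} = -40 + 5 \sqrt{191 + t}$
$\frac{1}{g{\left(P{\left(I{\left(2,3 \right)} \right)},-637 \right)} + X} = \frac{1}{\left(-40 + 5 \sqrt{191 + 22 \cdot 4}\right) - 180781} = \frac{1}{\left(-40 + 5 \sqrt{191 + 88}\right) - 180781} = \frac{1}{\left(-40 + 5 \sqrt{279}\right) - 180781} = \frac{1}{\left(-40 + 5 \cdot 3 \sqrt{31}\right) - 180781} = \frac{1}{\left(-40 + 15 \sqrt{31}\right) - 180781} = \frac{1}{-180821 + 15 \sqrt{31}}$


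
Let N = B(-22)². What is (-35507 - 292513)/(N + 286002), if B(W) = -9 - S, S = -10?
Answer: -328020/286003 ≈ -1.1469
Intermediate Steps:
B(W) = 1 (B(W) = -9 - 1*(-10) = -9 + 10 = 1)
N = 1 (N = 1² = 1)
(-35507 - 292513)/(N + 286002) = (-35507 - 292513)/(1 + 286002) = -328020/286003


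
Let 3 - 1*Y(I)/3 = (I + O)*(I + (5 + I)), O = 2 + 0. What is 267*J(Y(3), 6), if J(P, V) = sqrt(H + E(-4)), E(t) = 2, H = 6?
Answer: 534*sqrt(2) ≈ 755.19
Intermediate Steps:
O = 2
Y(I) = 9 - 3*(2 + I)*(5 + 2*I) (Y(I) = 9 - 3*(I + 2)*(I + (5 + I)) = 9 - 3*(2 + I)*(5 + 2*I))
J(P, V) = 2*sqrt(2) (J(P, V) = sqrt(6 + 2) = sqrt(8) = 2*sqrt(2))
267*J(Y(3), 6) = 267*(2*sqrt(2)) = 534*sqrt(2)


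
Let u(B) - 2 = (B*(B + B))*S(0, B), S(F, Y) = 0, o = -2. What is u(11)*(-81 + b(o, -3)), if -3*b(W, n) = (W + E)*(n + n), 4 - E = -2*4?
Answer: -122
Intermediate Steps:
E = 12 (E = 4 - (-2)*4 = 4 - 1*(-8) = 4 + 8 = 12)
b(W, n) = -2*n*(12 + W)/3 (b(W, n) = -(W + 12)*(n + n)/3 = -(12 + W)*2*n/3 = -2*n*(12 + W)/3)
u(B) = 2 (u(B) = 2 + (B*(B + B))*0 = 2 + (B*(2*B))*0 = 2 + (2*B**2)*0 = 2 + 0 = 2)
u(11)*(-81 + b(o, -3)) = 2*(-81 - 2/3*(-3)*(12 - 2)) = 2*(-81 - 2/3*(-3)*10) = 2*(-81 + 20) = 2*(-61) = -122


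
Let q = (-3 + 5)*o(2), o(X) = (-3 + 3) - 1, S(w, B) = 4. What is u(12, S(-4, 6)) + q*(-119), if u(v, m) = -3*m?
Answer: 226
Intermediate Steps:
o(X) = -1 (o(X) = 0 - 1 = -1)
q = -2 (q = (-3 + 5)*(-1) = 2*(-1) = -2)
u(12, S(-4, 6)) + q*(-119) = -3*4 - 2*(-119) = -12 + 238 = 226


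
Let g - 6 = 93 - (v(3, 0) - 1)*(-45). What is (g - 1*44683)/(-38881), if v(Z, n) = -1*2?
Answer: 44719/38881 ≈ 1.1502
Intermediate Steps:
v(Z, n) = -2
g = -36 (g = 6 + (93 - (-2 - 1)*(-45)) = 6 + (93 - 1*(-3)*(-45)) = 6 + (93 + 3*(-45)) = 6 + (93 - 135) = 6 - 42 = -36)
(g - 1*44683)/(-38881) = (-36 - 1*44683)/(-38881) = (-36 - 44683)*(-1/38881) = -44719*(-1/38881) = 44719/38881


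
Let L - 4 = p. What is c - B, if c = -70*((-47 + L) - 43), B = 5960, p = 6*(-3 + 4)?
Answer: -360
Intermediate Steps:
p = 6 (p = 6*1 = 6)
L = 10 (L = 4 + 6 = 10)
c = 5600 (c = -70*((-47 + 10) - 43) = -70*(-37 - 43) = -70*(-80) = 5600)
c - B = 5600 - 1*5960 = 5600 - 5960 = -360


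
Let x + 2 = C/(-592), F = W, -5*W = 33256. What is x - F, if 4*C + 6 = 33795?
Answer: 78557583/11840 ≈ 6634.9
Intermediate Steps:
C = 33789/4 (C = -3/2 + (1/4)*33795 = -3/2 + 33795/4 = 33789/4 ≈ 8447.3)
W = -33256/5 (W = -1/5*33256 = -33256/5 ≈ -6651.2)
F = -33256/5 ≈ -6651.2
x = -38525/2368 (x = -2 + (33789/4)/(-592) = -2 + (33789/4)*(-1/592) = -2 - 33789/2368 = -38525/2368 ≈ -16.269)
x - F = -38525/2368 - 1*(-33256/5) = -38525/2368 + 33256/5 = 78557583/11840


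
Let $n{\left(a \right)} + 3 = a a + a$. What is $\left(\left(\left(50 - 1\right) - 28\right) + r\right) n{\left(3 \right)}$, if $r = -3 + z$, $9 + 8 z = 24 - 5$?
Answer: $\frac{693}{4} \approx 173.25$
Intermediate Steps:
$n{\left(a \right)} = -3 + a + a^{2}$ ($n{\left(a \right)} = -3 + \left(a a + a\right) = -3 + \left(a^{2} + a\right) = -3 + \left(a + a^{2}\right) = -3 + a + a^{2}$)
$z = \frac{5}{4}$ ($z = - \frac{9}{8} + \frac{24 - 5}{8} = - \frac{9}{8} + \frac{1}{8} \cdot 19 = - \frac{9}{8} + \frac{19}{8} = \frac{5}{4} \approx 1.25$)
$r = - \frac{7}{4}$ ($r = -3 + \frac{5}{4} = - \frac{7}{4} \approx -1.75$)
$\left(\left(\left(50 - 1\right) - 28\right) + r\right) n{\left(3 \right)} = \left(\left(\left(50 - 1\right) - 28\right) - \frac{7}{4}\right) \left(-3 + 3 + 3^{2}\right) = \left(\left(49 - 28\right) - \frac{7}{4}\right) \left(-3 + 3 + 9\right) = \left(21 - \frac{7}{4}\right) 9 = \frac{77}{4} \cdot 9 = \frac{693}{4}$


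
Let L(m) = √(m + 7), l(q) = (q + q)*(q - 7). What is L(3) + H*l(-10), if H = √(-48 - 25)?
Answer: √10 + 340*I*√73 ≈ 3.1623 + 2905.0*I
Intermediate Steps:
l(q) = 2*q*(-7 + q) (l(q) = (2*q)*(-7 + q) = 2*q*(-7 + q))
L(m) = √(7 + m)
H = I*√73 (H = √(-73) = I*√73 ≈ 8.544*I)
L(3) + H*l(-10) = √(7 + 3) + (I*√73)*(2*(-10)*(-7 - 10)) = √10 + (I*√73)*(2*(-10)*(-17)) = √10 + (I*√73)*340 = √10 + 340*I*√73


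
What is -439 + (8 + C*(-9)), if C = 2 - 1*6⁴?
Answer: 11215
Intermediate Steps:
C = -1294 (C = 2 - 1*1296 = 2 - 1296 = -1294)
-439 + (8 + C*(-9)) = -439 + (8 - 1294*(-9)) = -439 + (8 + 11646) = -439 + 11654 = 11215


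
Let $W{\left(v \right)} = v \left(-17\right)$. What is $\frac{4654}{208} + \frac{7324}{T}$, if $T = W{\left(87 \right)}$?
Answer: $\frac{206149}{11832} \approx 17.423$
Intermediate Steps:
$W{\left(v \right)} = - 17 v$
$T = -1479$ ($T = \left(-17\right) 87 = -1479$)
$\frac{4654}{208} + \frac{7324}{T} = \frac{4654}{208} + \frac{7324}{-1479} = 4654 \cdot \frac{1}{208} + 7324 \left(- \frac{1}{1479}\right) = \frac{179}{8} - \frac{7324}{1479} = \frac{206149}{11832}$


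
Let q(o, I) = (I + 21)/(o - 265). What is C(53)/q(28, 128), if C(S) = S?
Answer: -12561/149 ≈ -84.302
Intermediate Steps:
q(o, I) = (21 + I)/(-265 + o)
C(53)/q(28, 128) = 53/(((21 + 128)/(-265 + 28))) = 53/((149/(-237))) = 53/((-1/237*149)) = 53/(-149/237) = 53*(-237/149) = -12561/149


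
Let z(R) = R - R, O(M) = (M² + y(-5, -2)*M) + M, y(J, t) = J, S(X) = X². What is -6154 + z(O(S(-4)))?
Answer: -6154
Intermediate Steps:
O(M) = M² - 4*M (O(M) = (M² - 5*M) + M = M² - 4*M)
z(R) = 0
-6154 + z(O(S(-4))) = -6154 + 0 = -6154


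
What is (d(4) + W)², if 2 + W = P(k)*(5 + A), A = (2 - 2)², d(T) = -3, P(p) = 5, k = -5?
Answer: 400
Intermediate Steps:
A = 0 (A = 0² = 0)
W = 23 (W = -2 + 5*(5 + 0) = -2 + 5*5 = -2 + 25 = 23)
(d(4) + W)² = (-3 + 23)² = 20² = 400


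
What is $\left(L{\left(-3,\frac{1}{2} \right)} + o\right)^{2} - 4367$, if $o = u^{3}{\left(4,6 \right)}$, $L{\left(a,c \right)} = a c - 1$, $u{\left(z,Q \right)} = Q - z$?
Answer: $- \frac{17347}{4} \approx -4336.8$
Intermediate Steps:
$L{\left(a,c \right)} = -1 + a c$
$o = 8$ ($o = \left(6 - 4\right)^{3} = 2^{3} = 8$)
$\left(L{\left(-3,\frac{1}{2} \right)} + o\right)^{2} - 4367 = \left(\left(-1 - \frac{3}{2}\right) + 8\right)^{2} - 4367 = \left(- \frac{5}{2} + 8\right)^{2} - 4367 = \left(\frac{11}{2}\right)^{2} - 4367 = \frac{121}{4} - 4367 = - \frac{17347}{4}$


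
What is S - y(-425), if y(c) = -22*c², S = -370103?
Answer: 3603647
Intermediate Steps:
S - y(-425) = -370103 - (-22)*(-425)² = -370103 - (-22)*180625 = -370103 - 1*(-3973750) = -370103 + 3973750 = 3603647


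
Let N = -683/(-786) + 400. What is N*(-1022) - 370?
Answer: -161152823/393 ≈ -4.1006e+5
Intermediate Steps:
N = 315083/786 (N = -683*(-1/786) + 400 = 683/786 + 400 = 315083/786 ≈ 400.87)
N*(-1022) - 370 = (315083/786)*(-1022) - 370 = -161007413/393 - 370 = -161152823/393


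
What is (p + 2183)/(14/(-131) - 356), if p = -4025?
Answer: 40217/7775 ≈ 5.1726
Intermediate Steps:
(p + 2183)/(14/(-131) - 356) = (-4025 + 2183)/(14/(-131) - 356) = -1842/(14*(-1/131) - 356) = -1842/(-14/131 - 356) = -1842/(-46650/131) = -1842*(-131/46650) = 40217/7775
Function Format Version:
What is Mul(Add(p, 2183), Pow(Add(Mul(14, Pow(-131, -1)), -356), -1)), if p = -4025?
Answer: Rational(40217, 7775) ≈ 5.1726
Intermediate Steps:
Mul(Add(p, 2183), Pow(Add(Mul(14, Pow(-131, -1)), -356), -1)) = Mul(Add(-4025, 2183), Pow(Add(Mul(14, Pow(-131, -1)), -356), -1)) = Mul(-1842, Pow(Add(Mul(14, Rational(-1, 131)), -356), -1)) = Mul(-1842, Pow(Add(Rational(-14, 131), -356), -1)) = Mul(-1842, Pow(Rational(-46650, 131), -1)) = Mul(-1842, Rational(-131, 46650)) = Rational(40217, 7775)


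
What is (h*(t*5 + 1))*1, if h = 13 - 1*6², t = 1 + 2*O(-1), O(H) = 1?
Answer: -368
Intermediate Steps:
t = 3 (t = 1 + 2*1 = 1 + 2 = 3)
h = -23 (h = 13 - 1*36 = 13 - 36 = -23)
(h*(t*5 + 1))*1 = -23*(3*5 + 1)*1 = -23*(15 + 1)*1 = -23*16*1 = -368*1 = -368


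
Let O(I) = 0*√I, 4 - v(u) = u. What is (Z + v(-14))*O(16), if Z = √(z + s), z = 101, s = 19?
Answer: 0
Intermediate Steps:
v(u) = 4 - u
O(I) = 0
Z = 2*√30 (Z = √(101 + 19) = √120 = 2*√30 ≈ 10.954)
(Z + v(-14))*O(16) = (2*√30 + (4 - 1*(-14)))*0 = (2*√30 + (4 + 14))*0 = (2*√30 + 18)*0 = (18 + 2*√30)*0 = 0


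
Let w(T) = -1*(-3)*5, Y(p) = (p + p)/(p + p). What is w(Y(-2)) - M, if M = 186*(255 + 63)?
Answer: -59133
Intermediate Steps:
Y(p) = 1 (Y(p) = (2*p)/((2*p)) = (2*p)*(1/(2*p)) = 1)
w(T) = 15 (w(T) = 3*5 = 15)
M = 59148 (M = 186*318 = 59148)
w(Y(-2)) - M = 15 - 1*59148 = 15 - 59148 = -59133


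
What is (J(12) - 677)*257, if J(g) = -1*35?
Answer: -182984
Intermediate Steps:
J(g) = -35
(J(12) - 677)*257 = (-35 - 677)*257 = -712*257 = -182984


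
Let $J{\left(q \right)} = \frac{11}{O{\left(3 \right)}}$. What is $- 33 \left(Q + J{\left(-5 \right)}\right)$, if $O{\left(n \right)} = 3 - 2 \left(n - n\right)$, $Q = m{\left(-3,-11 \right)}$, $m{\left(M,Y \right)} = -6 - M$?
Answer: $-22$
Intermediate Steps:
$Q = -3$ ($Q = -6 - -3 = -6 + 3 = -3$)
$O{\left(n \right)} = 3$ ($O{\left(n \right)} = 3 - 0 = 3 + 0 = 3$)
$J{\left(q \right)} = \frac{11}{3}$
$- 33 \left(Q + J{\left(-5 \right)}\right) = - 33 \left(-3 + \frac{11}{3}\right) = \left(-33\right) \frac{2}{3} = -22$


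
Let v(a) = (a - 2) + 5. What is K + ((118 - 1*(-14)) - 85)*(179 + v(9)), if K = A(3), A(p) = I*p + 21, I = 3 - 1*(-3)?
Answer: 9016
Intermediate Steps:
v(a) = 3 + a (v(a) = (-2 + a) + 5 = 3 + a)
I = 6 (I = 3 + 3 = 6)
A(p) = 21 + 6*p (A(p) = 6*p + 21 = 21 + 6*p)
K = 39 (K = 21 + 6*3 = 21 + 18 = 39)
K + ((118 - 1*(-14)) - 85)*(179 + v(9)) = 39 + ((118 - 1*(-14)) - 85)*(179 + (3 + 9)) = 39 + ((118 + 14) - 85)*(179 + 12) = 39 + (132 - 85)*191 = 39 + 47*191 = 39 + 8977 = 9016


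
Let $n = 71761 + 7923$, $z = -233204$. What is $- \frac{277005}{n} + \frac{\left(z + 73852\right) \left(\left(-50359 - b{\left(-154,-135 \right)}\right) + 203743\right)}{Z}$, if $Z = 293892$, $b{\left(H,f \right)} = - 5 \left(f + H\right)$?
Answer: $- \frac{482343292049653}{5854622532} \approx -82387.0$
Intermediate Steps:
$b{\left(H,f \right)} = - 5 H - 5 f$ ($b{\left(H,f \right)} = - 5 \left(H + f\right) = - 5 H - 5 f$)
$n = 79684$
$- \frac{277005}{n} + \frac{\left(z + 73852\right) \left(\left(-50359 - b{\left(-154,-135 \right)}\right) + 203743\right)}{Z} = - \frac{277005}{79684} + \frac{\left(-233204 + 73852\right) \left(\left(-50359 - \left(\left(-5\right) \left(-154\right) - -675\right)\right) + 203743\right)}{293892} = \left(-277005\right) \frac{1}{79684} + - 159352 \left(\left(-50359 - \left(770 + 675\right)\right) + 203743\right) \frac{1}{293892} = - \frac{277005}{79684} + - 159352 \left(\left(-50359 - 1445\right) + 203743\right) \frac{1}{293892} = - \frac{277005}{79684} + - 159352 \left(-51804 + 203743\right) \frac{1}{293892} = - \frac{277005}{79684} + \left(-159352\right) 151939 \cdot \frac{1}{293892} = - \frac{277005}{79684} - \frac{6052945882}{73473} = - \frac{482343292049653}{5854622532}$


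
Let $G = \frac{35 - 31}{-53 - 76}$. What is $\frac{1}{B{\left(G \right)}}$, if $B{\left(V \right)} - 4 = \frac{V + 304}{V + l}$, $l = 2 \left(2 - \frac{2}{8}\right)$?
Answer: $\frac{895}{82004} \approx 0.010914$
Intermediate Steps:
$G = - \frac{4}{129}$ ($G = \frac{4}{-129} = 4 \left(- \frac{1}{129}\right) = - \frac{4}{129} \approx -0.031008$)
$l = \frac{7}{2}$ ($l = 2 \left(2 - \frac{1}{4}\right) = 2 \cdot \frac{7}{4} = \frac{7}{2} \approx 3.5$)
$B{\left(V \right)} = 4 + \frac{304 + V}{\frac{7}{2} + V}$ ($B{\left(V \right)} = 4 + \frac{V + 304}{V + \frac{7}{2}} = 4 + \frac{304 + V}{\frac{7}{2} + V}$)
$\frac{1}{B{\left(G \right)}} = \frac{1}{2 \frac{1}{7 + 2 \left(- \frac{4}{129}\right)} \left(318 + 5 \left(- \frac{4}{129}\right)\right)} = \frac{1}{2 \frac{1}{7 - \frac{8}{129}} \left(318 - \frac{20}{129}\right)} = \frac{1}{2 \frac{1}{\frac{895}{129}} \cdot \frac{41002}{129}} = \frac{1}{2 \cdot \frac{129}{895} \cdot \frac{41002}{129}} = \frac{1}{\frac{82004}{895}} = \frac{895}{82004}$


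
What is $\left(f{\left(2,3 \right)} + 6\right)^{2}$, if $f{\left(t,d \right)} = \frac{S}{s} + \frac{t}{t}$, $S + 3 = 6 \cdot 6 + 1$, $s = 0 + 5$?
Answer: $\frac{4761}{25} \approx 190.44$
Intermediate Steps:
$s = 5$
$S = 34$ ($S = -3 + \left(6 \cdot 6 + 1\right) = -3 + \left(36 + 1\right) = -3 + 37 = 34$)
$f{\left(t,d \right)} = \frac{39}{5}$ ($f{\left(t,d \right)} = \frac{34}{5} + \frac{t}{t} = 34 \cdot \frac{1}{5} + 1 = \frac{34}{5} + 1 = \frac{39}{5}$)
$\left(f{\left(2,3 \right)} + 6\right)^{2} = \left(\frac{39}{5} + 6\right)^{2} = \left(\frac{69}{5}\right)^{2} = \frac{4761}{25}$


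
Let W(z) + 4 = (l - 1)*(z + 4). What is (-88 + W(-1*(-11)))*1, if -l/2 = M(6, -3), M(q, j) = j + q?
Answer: -197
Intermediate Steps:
l = -6 (l = -2*(-3 + 6) = -2*3 = -6)
W(z) = -32 - 7*z (W(z) = -4 + (-6 - 1)*(z + 4) = -4 - 7*(4 + z) = -4 + (-28 - 7*z) = -32 - 7*z)
(-88 + W(-1*(-11)))*1 = (-88 + (-32 - (-7)*(-11)))*1 = (-88 + (-32 - 7*11))*1 = (-88 + (-32 - 77))*1 = (-88 - 109)*1 = -197*1 = -197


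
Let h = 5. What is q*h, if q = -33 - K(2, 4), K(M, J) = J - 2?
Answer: -175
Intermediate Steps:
K(M, J) = -2 + J
q = -35 (q = -33 - (-2 + 4) = -33 - 1*2 = -33 - 2 = -35)
q*h = -35*5 = -175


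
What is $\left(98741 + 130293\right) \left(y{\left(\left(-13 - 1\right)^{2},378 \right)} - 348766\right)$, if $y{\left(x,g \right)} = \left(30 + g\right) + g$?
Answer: $-79699251320$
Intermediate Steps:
$y{\left(x,g \right)} = 30 + 2 g$
$\left(98741 + 130293\right) \left(y{\left(\left(-13 - 1\right)^{2},378 \right)} - 348766\right) = \left(98741 + 130293\right) \left(\left(30 + 2 \cdot 378\right) - 348766\right) = 229034 \left(\left(30 + 756\right) - 348766\right) = 229034 \left(786 - 348766\right) = 229034 \left(-347980\right) = -79699251320$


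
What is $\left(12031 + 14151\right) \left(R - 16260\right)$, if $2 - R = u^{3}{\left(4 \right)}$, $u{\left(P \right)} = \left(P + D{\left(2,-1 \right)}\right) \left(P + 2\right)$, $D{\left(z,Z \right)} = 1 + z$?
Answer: $-2365438972$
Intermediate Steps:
$u{\left(P \right)} = \left(2 + P\right) \left(3 + P\right)$ ($u{\left(P \right)} = \left(P + \left(1 + 2\right)\right) \left(P + 2\right) = \left(P + 3\right) \left(2 + P\right) = \left(3 + P\right) \left(2 + P\right) = \left(2 + P\right) \left(3 + P\right)$)
$R = -74086$ ($R = 2 - \left(6 + 4^{2} + 5 \cdot 4\right)^{3} = 2 - \left(6 + 16 + 20\right)^{3} = 2 - 42^{3} = 2 - 74088 = -74086$)
$\left(12031 + 14151\right) \left(R - 16260\right) = \left(12031 + 14151\right) \left(-74086 - 16260\right) = 26182 \left(-90346\right) = -2365438972$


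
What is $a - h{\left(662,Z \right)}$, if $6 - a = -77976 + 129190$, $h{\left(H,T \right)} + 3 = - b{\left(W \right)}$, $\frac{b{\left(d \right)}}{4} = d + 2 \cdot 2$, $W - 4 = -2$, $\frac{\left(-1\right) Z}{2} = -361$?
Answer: $-51181$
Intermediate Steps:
$Z = 722$ ($Z = \left(-2\right) \left(-361\right) = 722$)
$W = 2$ ($W = 4 - 2 = 2$)
$b{\left(d \right)} = 16 + 4 d$ ($b{\left(d \right)} = 4 \left(d + 2 \cdot 2\right) = 4 \left(d + 4\right) = 4 \left(4 + d\right) = 16 + 4 d$)
$h{\left(H,T \right)} = -27$ ($h{\left(H,T \right)} = -3 - \left(16 + 4 \cdot 2\right) = -3 - \left(16 + 8\right) = -3 - 24 = -27$)
$a = -51208$ ($a = 6 - \left(-77976 + 129190\right) = 6 - 51214 = -51208$)
$a - h{\left(662,Z \right)} = -51208 - -27 = -51208 + 27 = -51181$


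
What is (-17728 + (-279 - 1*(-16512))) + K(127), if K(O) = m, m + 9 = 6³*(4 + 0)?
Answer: -640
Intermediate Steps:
m = 855 (m = -9 + 6³*(4 + 0) = -9 + 216*4 = -9 + 864 = 855)
K(O) = 855
(-17728 + (-279 - 1*(-16512))) + K(127) = (-17728 + (-279 - 1*(-16512))) + 855 = (-17728 + (-279 + 16512)) + 855 = (-17728 + 16233) + 855 = -1495 + 855 = -640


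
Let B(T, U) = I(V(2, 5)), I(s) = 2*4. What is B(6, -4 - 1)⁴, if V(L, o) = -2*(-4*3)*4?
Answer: 4096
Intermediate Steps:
V(L, o) = 96 (V(L, o) = -(-24)*4 = -2*(-48) = 96)
I(s) = 8
B(T, U) = 8
B(6, -4 - 1)⁴ = 8⁴ = 4096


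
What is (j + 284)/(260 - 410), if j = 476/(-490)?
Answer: -1651/875 ≈ -1.8869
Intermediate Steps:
j = -34/35 (j = 476*(-1/490) = -34/35 ≈ -0.97143)
(j + 284)/(260 - 410) = (-34/35 + 284)/(260 - 410) = (9906/35)/(-150) = (9906/35)*(-1/150) = -1651/875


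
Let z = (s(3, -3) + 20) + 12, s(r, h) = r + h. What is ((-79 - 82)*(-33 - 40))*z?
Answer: 376096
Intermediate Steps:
s(r, h) = h + r
z = 32 (z = ((-3 + 3) + 20) + 12 = (0 + 20) + 12 = 20 + 12 = 32)
((-79 - 82)*(-33 - 40))*z = ((-79 - 82)*(-33 - 40))*32 = -161*(-73)*32 = 11753*32 = 376096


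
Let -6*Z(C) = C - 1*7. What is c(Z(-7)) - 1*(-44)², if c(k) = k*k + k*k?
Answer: -17326/9 ≈ -1925.1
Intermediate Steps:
Z(C) = 7/6 - C/6 (Z(C) = -(C - 1*7)/6 = -(C - 7)/6 = -(-7 + C)/6 = 7/6 - C/6)
c(k) = 2*k² (c(k) = k² + k² = 2*k²)
c(Z(-7)) - 1*(-44)² = 2*(7/6 - ⅙*(-7))² - 1*(-44)² = 2*(7/6 + 7/6)² - 1*1936 = 2*(7/3)² - 1936 = 2*(49/9) - 1936 = 98/9 - 1936 = -17326/9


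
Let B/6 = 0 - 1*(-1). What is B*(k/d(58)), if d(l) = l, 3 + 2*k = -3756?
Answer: -11277/58 ≈ -194.43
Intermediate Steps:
k = -3759/2 (k = -3/2 + (½)*(-3756) = -3/2 - 1878 = -3759/2 ≈ -1879.5)
B = 6 (B = 6*(0 - 1*(-1)) = 6*(0 + 1) = 6*1 = 6)
B*(k/d(58)) = 6*(-3759/2/58) = 6*(-3759/2*1/58) = 6*(-3759/116) = -11277/58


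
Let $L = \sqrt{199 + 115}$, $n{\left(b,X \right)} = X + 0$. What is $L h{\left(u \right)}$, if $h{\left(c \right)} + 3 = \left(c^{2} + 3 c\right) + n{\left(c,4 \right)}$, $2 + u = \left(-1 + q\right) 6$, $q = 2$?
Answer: $29 \sqrt{314} \approx 513.88$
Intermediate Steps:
$n{\left(b,X \right)} = X$
$L = \sqrt{314} \approx 17.72$
$u = 4$ ($u = -2 + \left(-1 + 2\right) 6 = -2 + 1 \cdot 6 = -2 + 6 = 4$)
$h{\left(c \right)} = 1 + c^{2} + 3 c$ ($h{\left(c \right)} = -3 + \left(\left(c^{2} + 3 c\right) + 4\right) = -3 + \left(4 + c^{2} + 3 c\right) = 1 + c^{2} + 3 c$)
$L h{\left(u \right)} = \sqrt{314} \left(1 + 4^{2} + 3 \cdot 4\right) = \sqrt{314} \left(1 + 16 + 12\right) = \sqrt{314} \cdot 29 = 29 \sqrt{314}$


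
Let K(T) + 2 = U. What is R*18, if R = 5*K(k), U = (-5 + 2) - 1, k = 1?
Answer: -540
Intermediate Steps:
U = -4 (U = -3 - 1 = -4)
K(T) = -6 (K(T) = -2 - 4 = -6)
R = -30 (R = 5*(-6) = -30)
R*18 = -30*18 = -540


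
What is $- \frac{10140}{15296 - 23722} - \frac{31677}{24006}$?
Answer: $- \frac{3914927}{33712426} \approx -0.11613$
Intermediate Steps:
$- \frac{10140}{15296 - 23722} - \frac{31677}{24006} = - \frac{10140}{-8426} - \frac{10559}{8002} = \left(-10140\right) \left(- \frac{1}{8426}\right) - \frac{10559}{8002} = \frac{5070}{4213} - \frac{10559}{8002} = - \frac{3914927}{33712426}$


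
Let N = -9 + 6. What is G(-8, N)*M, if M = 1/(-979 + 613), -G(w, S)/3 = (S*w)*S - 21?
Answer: -93/122 ≈ -0.76229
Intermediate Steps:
N = -3
G(w, S) = 63 - 3*w*S² (G(w, S) = -3*((S*w)*S - 21) = -3*(w*S² - 21) = -3*(-21 + w*S²) = 63 - 3*w*S²)
M = -1/366 (M = 1/(-366) = -1/366 ≈ -0.0027322)
G(-8, N)*M = (63 - 3*(-8)*(-3)²)*(-1/366) = (63 - 3*(-8)*9)*(-1/366) = (63 + 216)*(-1/366) = 279*(-1/366) = -93/122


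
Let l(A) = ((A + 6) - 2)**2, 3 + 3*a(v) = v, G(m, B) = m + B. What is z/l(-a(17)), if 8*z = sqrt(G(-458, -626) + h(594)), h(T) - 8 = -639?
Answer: 63*I*sqrt(35)/32 ≈ 11.647*I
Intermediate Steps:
G(m, B) = B + m
h(T) = -631 (h(T) = 8 - 639 = -631)
a(v) = -1 + v/3
z = 7*I*sqrt(35)/8 (z = sqrt((-626 - 458) - 631)/8 = sqrt(-1084 - 631)/8 = sqrt(-1715)/8 = (7*I*sqrt(35))/8 = 7*I*sqrt(35)/8 ≈ 5.1766*I)
l(A) = (4 + A)**2 (l(A) = ((6 + A) - 2)**2 = (4 + A)**2)
z/l(-a(17)) = (7*I*sqrt(35)/8)/((4 - (-1 + (1/3)*17))**2) = (7*I*sqrt(35)/8)/((4 - (-1 + 17/3))**2) = (7*I*sqrt(35)/8)/((4 - 1*14/3)**2) = (7*I*sqrt(35)/8)/((4 - 14/3)**2) = (7*I*sqrt(35)/8)/((-2/3)**2) = (7*I*sqrt(35)/8)/(4/9) = (7*I*sqrt(35)/8)*(9/4) = 63*I*sqrt(35)/32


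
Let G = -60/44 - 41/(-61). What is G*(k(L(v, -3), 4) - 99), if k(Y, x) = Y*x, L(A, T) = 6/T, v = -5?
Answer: 49648/671 ≈ 73.991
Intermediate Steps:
G = -464/671 (G = -60*1/44 - 41*(-1/61) = -15/11 + 41/61 = -464/671 ≈ -0.69151)
G*(k(L(v, -3), 4) - 99) = -464*((6/(-3))*4 - 99)/671 = -464*((6*(-1/3))*4 - 99)/671 = -464*(-2*4 - 99)/671 = -464*(-8 - 99)/671 = -464/671*(-107) = 49648/671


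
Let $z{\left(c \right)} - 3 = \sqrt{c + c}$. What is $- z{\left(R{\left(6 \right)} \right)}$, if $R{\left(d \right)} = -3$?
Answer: $-3 - i \sqrt{6} \approx -3.0 - 2.4495 i$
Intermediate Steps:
$z{\left(c \right)} = 3 + \sqrt{2} \sqrt{c}$ ($z{\left(c \right)} = 3 + \sqrt{c + c} = 3 + \sqrt{2 c} = 3 + \sqrt{2} \sqrt{c}$)
$- z{\left(R{\left(6 \right)} \right)} = - (3 + \sqrt{2} \sqrt{-3}) = - (3 + \sqrt{2} i \sqrt{3}) = - (3 + i \sqrt{6}) = -3 - i \sqrt{6}$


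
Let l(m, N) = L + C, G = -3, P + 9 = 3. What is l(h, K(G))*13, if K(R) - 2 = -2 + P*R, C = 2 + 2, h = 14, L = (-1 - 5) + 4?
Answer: 26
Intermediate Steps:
P = -6 (P = -9 + 3 = -6)
L = -2 (L = -6 + 4 = -2)
C = 4
K(R) = -6*R (K(R) = 2 + (-2 - 6*R) = -6*R)
l(m, N) = 2 (l(m, N) = -2 + 4 = 2)
l(h, K(G))*13 = 2*13 = 26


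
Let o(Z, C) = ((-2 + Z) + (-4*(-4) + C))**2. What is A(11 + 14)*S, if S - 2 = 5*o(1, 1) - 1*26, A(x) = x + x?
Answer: 62800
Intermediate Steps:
A(x) = 2*x
o(Z, C) = (14 + C + Z)**2 (o(Z, C) = ((-2 + Z) + (16 + C))**2 = (14 + C + Z)**2)
S = 1256 (S = 2 + (5*(14 + 1 + 1)**2 - 1*26) = 2 + (5*16**2 - 26) = 2 + (5*256 - 26) = 2 + (1280 - 26) = 2 + 1254 = 1256)
A(11 + 14)*S = (2*(11 + 14))*1256 = (2*25)*1256 = 50*1256 = 62800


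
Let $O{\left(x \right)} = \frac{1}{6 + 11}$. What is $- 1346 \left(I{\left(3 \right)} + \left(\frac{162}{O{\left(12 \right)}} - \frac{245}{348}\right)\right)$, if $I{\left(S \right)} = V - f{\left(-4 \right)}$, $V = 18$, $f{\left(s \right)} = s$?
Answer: $- \frac{649985419}{174} \approx -3.7355 \cdot 10^{6}$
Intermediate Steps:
$O{\left(x \right)} = \frac{1}{17}$
$I{\left(S \right)} = 22$ ($I{\left(S \right)} = 18 - -4 = 18 + 4 = 22$)
$- 1346 \left(I{\left(3 \right)} + \left(\frac{162}{O{\left(12 \right)}} - \frac{245}{348}\right)\right) = - 1346 \left(22 + \left(162 \frac{1}{\frac{1}{17}} - \frac{245}{348}\right)\right) = - 1346 \left(22 + \left(162 \cdot 17 - \frac{245}{348}\right)\right) = - 1346 \left(22 + \left(2754 - \frac{245}{348}\right)\right) = - 1346 \left(22 + \frac{958147}{348}\right) = \left(-1346\right) \frac{965803}{348} = - \frac{649985419}{174}$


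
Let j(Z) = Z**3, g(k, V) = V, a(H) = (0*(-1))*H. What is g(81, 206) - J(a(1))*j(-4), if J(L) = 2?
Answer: 334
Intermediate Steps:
a(H) = 0 (a(H) = 0*H = 0)
g(81, 206) - J(a(1))*j(-4) = 206 - 2*(-4)**3 = 206 - 2*(-64) = 206 - 1*(-128) = 206 + 128 = 334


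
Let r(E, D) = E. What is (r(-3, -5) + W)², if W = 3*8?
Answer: 441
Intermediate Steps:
W = 24
(r(-3, -5) + W)² = (-3 + 24)² = 21² = 441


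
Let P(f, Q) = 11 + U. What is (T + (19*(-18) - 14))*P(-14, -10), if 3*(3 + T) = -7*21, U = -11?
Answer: 0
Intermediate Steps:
P(f, Q) = 0 (P(f, Q) = 11 - 11 = 0)
T = -52 (T = -3 + (-7*21)/3 = -3 + (1/3)*(-147) = -3 - 49 = -52)
(T + (19*(-18) - 14))*P(-14, -10) = (-52 + (19*(-18) - 14))*0 = (-52 + (-342 - 14))*0 = (-52 - 356)*0 = -408*0 = 0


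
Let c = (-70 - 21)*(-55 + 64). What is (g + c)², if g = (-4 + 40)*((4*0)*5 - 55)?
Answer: 7834401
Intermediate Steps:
c = -819 (c = -91*9 = -819)
g = -1980 (g = 36*(0*5 - 55) = 36*(0 - 55) = 36*(-55) = -1980)
(g + c)² = (-1980 - 819)² = (-2799)² = 7834401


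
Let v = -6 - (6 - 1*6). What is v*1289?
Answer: -7734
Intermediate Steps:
v = -6 (v = -6 - (6 - 6) = -6 - 1*0 = -6 + 0 = -6)
v*1289 = -6*1289 = -7734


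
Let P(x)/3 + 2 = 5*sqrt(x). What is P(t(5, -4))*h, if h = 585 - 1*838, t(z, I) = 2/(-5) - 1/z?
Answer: 1518 - 759*I*sqrt(15) ≈ 1518.0 - 2939.6*I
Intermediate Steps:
t(z, I) = -2/5 - 1/z (t(z, I) = 2*(-1/5) - 1/z = -2/5 - 1/z)
P(x) = -6 + 15*sqrt(x) (P(x) = -6 + 3*(5*sqrt(x)) = -6 + 15*sqrt(x))
h = -253 (h = 585 - 838 = -253)
P(t(5, -4))*h = (-6 + 15*sqrt(-2/5 - 1/5))*(-253) = (-6 + 15*sqrt(-3/5))*(-253) = (-6 + 15*(I*sqrt(15)/5))*(-253) = (-6 + 3*I*sqrt(15))*(-253) = 1518 - 759*I*sqrt(15)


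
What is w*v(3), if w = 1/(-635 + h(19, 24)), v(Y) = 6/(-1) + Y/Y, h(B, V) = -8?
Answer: 5/643 ≈ 0.0077761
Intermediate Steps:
v(Y) = -5 (v(Y) = 6*(-1) + 1 = -6 + 1 = -5)
w = -1/643 (w = 1/(-635 - 8) = 1/(-643) = -1/643 ≈ -0.0015552)
w*v(3) = -1/643*(-5) = 5/643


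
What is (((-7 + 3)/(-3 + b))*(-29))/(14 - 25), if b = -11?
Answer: 58/77 ≈ 0.75325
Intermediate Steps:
(((-7 + 3)/(-3 + b))*(-29))/(14 - 25) = (((-7 + 3)/(-3 - 11))*(-29))/(14 - 25) = (-4/(-14)*(-29))/(-11) = (-4*(-1/14)*(-29))*(-1/11) = ((2/7)*(-29))*(-1/11) = -58/7*(-1/11) = 58/77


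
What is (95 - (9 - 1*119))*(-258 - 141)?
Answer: -81795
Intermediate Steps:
(95 - (9 - 1*119))*(-258 - 141) = (95 - (9 - 119))*(-399) = (95 - 1*(-110))*(-399) = (95 + 110)*(-399) = 205*(-399) = -81795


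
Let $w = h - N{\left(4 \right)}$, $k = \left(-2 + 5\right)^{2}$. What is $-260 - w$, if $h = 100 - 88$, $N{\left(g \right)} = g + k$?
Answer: $-259$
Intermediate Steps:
$k = 9$ ($k = 3^{2} = 9$)
$N{\left(g \right)} = 9 + g$ ($N{\left(g \right)} = g + 9 = 9 + g$)
$h = 12$ ($h = 100 - 88 = 12$)
$w = -1$ ($w = 12 - \left(9 + 4\right) = 12 - 13 = -1$)
$-260 - w = -260 - -1 = -260 + 1 = -259$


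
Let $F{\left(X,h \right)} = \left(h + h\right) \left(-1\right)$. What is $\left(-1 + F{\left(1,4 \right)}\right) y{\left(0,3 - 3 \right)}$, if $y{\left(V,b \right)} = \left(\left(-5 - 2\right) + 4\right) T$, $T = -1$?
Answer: $-27$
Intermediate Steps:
$y{\left(V,b \right)} = 3$ ($y{\left(V,b \right)} = \left(\left(-5 - 2\right) + 4\right) \left(-1\right) = \left(-7 + 4\right) \left(-1\right) = \left(-3\right) \left(-1\right) = 3$)
$F{\left(X,h \right)} = - 2 h$ ($F{\left(X,h \right)} = 2 h \left(-1\right) = - 2 h$)
$\left(-1 + F{\left(1,4 \right)}\right) y{\left(0,3 - 3 \right)} = \left(-1 - 8\right) 3 = \left(-9\right) 3 = -27$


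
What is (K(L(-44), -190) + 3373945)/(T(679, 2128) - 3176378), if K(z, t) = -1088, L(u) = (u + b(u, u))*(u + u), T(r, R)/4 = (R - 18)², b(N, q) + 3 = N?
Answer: 3372857/14632022 ≈ 0.23051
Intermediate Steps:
b(N, q) = -3 + N
T(r, R) = 4*(-18 + R)² (T(r, R) = 4*(R - 18)² = 4*(-18 + R)²)
L(u) = 2*u*(-3 + 2*u) (L(u) = (u + (-3 + u))*(u + u) = (-3 + 2*u)*(2*u) = 2*u*(-3 + 2*u))
(K(L(-44), -190) + 3373945)/(T(679, 2128) - 3176378) = (-1088 + 3373945)/(4*(-18 + 2128)² - 3176378) = 3372857/(4*2110² - 3176378) = 3372857/(4*4452100 - 3176378) = 3372857/(17808400 - 3176378) = 3372857/14632022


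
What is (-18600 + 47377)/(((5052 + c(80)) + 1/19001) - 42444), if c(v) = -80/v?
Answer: -546791777/710504392 ≈ -0.76958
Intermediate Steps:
(-18600 + 47377)/(((5052 + c(80)) + 1/19001) - 42444) = (-18600 + 47377)/(((5052 - 80/80) + 1/19001) - 42444) = 28777/(((5052 - 80*1/80) + 1/19001) - 42444) = 28777/(((5052 - 1) + 1/19001) - 42444) = 28777/((5051 + 1/19001) - 42444) = 28777/(95974052/19001 - 42444) = 28777/(-710504392/19001) = 28777*(-19001/710504392) = -546791777/710504392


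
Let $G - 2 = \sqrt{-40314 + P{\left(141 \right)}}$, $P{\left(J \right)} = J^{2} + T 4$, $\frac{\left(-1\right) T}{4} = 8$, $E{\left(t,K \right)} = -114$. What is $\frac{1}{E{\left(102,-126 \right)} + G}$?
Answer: $- \frac{112}{33105} - \frac{i \sqrt{20561}}{33105} \approx -0.0033832 - 0.0043314 i$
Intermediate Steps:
$T = -32$ ($T = \left(-4\right) 8 = -32$)
$P{\left(J \right)} = -128 + J^{2}$ ($P{\left(J \right)} = J^{2} - 128 = -128 + J^{2}$)
$G = 2 + i \sqrt{20561}$ ($G = 2 + \sqrt{-40314 - \left(128 - 141^{2}\right)} = 2 + \sqrt{-40314 + \left(-128 + 19881\right)} = 2 + \sqrt{-40314 + 19753} = 2 + \sqrt{-20561} = 2 + i \sqrt{20561} \approx 2.0 + 143.39 i$)
$\frac{1}{E{\left(102,-126 \right)} + G} = \frac{1}{-114 + \left(2 + i \sqrt{20561}\right)} = \frac{1}{-112 + i \sqrt{20561}}$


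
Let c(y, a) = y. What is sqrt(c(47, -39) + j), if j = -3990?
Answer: I*sqrt(3943) ≈ 62.793*I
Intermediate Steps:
sqrt(c(47, -39) + j) = sqrt(47 - 3990) = sqrt(-3943) = I*sqrt(3943)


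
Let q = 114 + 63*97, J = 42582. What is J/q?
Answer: 14194/2075 ≈ 6.8405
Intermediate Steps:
q = 6225 (q = 114 + 6111 = 6225)
J/q = 42582/6225 = 42582*(1/6225) = 14194/2075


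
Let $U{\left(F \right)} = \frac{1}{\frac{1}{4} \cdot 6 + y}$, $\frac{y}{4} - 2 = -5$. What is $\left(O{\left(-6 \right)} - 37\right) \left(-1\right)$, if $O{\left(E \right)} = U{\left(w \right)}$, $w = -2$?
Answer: $\frac{779}{21} \approx 37.095$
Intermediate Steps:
$y = -12$ ($y = 8 + 4 \left(-5\right) = 8 - 20 = -12$)
$U{\left(F \right)} = - \frac{2}{21}$ ($U{\left(F \right)} = \frac{1}{\frac{1}{4} \cdot 6 - 12} = \frac{1}{\frac{3}{2} - 12} = \frac{1}{- \frac{21}{2}} = - \frac{2}{21}$)
$O{\left(E \right)} = - \frac{2}{21}$
$\left(O{\left(-6 \right)} - 37\right) \left(-1\right) = \left(- \frac{2}{21} - 37\right) \left(-1\right) = \left(- \frac{779}{21}\right) \left(-1\right) = \frac{779}{21}$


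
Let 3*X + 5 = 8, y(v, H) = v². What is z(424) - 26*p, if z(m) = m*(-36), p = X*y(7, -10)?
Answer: -16538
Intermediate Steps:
X = 1 (X = -5/3 + (⅓)*8 = -5/3 + 8/3 = 1)
p = 49 (p = 1*7² = 1*49 = 49)
z(m) = -36*m
z(424) - 26*p = -36*424 - 26*49 = -15264 - 1274 = -16538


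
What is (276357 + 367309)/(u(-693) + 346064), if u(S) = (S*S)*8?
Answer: 321833/2094028 ≈ 0.15369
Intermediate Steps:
u(S) = 8*S**2 (u(S) = S**2*8 = 8*S**2)
(276357 + 367309)/(u(-693) + 346064) = (276357 + 367309)/(8*(-693)**2 + 346064) = 643666/(8*480249 + 346064) = 643666/(3841992 + 346064) = 643666/4188056 = 643666*(1/4188056) = 321833/2094028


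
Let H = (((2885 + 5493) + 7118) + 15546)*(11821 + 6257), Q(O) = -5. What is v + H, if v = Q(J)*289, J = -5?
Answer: 561175831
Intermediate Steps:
v = -1445 (v = -5*289 = -1445)
H = 561177276 (H = ((8378 + 7118) + 15546)*18078 = (15496 + 15546)*18078 = 31042*18078 = 561177276)
v + H = -1445 + 561177276 = 561175831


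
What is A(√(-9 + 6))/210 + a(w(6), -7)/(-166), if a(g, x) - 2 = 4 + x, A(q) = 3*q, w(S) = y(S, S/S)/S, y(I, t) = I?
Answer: 1/166 + I*√3/70 ≈ 0.0060241 + 0.024744*I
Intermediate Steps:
w(S) = 1 (w(S) = S/S = 1)
a(g, x) = 6 + x (a(g, x) = 2 + (4 + x) = 6 + x)
A(√(-9 + 6))/210 + a(w(6), -7)/(-166) = (3*√(-9 + 6))/210 + (6 - 7)/(-166) = (3*√(-3))*(1/210) - 1*(-1/166) = (3*(I*√3))*(1/210) + 1/166 = (3*I*√3)*(1/210) + 1/166 = I*√3/70 + 1/166 = 1/166 + I*√3/70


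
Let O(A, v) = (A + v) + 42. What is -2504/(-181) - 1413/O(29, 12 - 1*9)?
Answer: -70457/13394 ≈ -5.2603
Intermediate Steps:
O(A, v) = 42 + A + v
-2504/(-181) - 1413/O(29, 12 - 1*9) = -2504/(-181) - 1413/(42 + 29 + (12 - 1*9)) = -2504*(-1/181) - 1413/(42 + 29 + (12 - 9)) = 2504/181 - 1413/(42 + 29 + 3) = 2504/181 - 1413/74 = -70457/13394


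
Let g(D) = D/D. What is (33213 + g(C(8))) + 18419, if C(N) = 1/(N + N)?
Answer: 51633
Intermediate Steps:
C(N) = 1/(2*N)
g(D) = 1
(33213 + g(C(8))) + 18419 = (33213 + 1) + 18419 = 33214 + 18419 = 51633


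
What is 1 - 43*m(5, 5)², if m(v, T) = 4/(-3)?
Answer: -679/9 ≈ -75.444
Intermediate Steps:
m(v, T) = -4/3 (m(v, T) = 4*(-⅓) = -4/3)
1 - 43*m(5, 5)² = 1 - 43*(-4/3)² = 1 - 43*16/9 = 1 - 688/9 = -679/9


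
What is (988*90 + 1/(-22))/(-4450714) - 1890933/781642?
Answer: -93340561020001/38267514916268 ≈ -2.4392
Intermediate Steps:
(988*90 + 1/(-22))/(-4450714) - 1890933/781642 = (88920 - 1/22)*(-1/4450714) - 1890933*1/781642 = (1956239/22)*(-1/4450714) - 1890933/781642 = -1956239/97915708 - 1890933/781642 = -93340561020001/38267514916268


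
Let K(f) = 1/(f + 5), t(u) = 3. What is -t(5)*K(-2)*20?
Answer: -20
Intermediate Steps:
K(f) = 1/(5 + f)
-t(5)*K(-2)*20 = -3/(5 - 2)*20 = -3/3*20 = -3*(⅓)*20 = -20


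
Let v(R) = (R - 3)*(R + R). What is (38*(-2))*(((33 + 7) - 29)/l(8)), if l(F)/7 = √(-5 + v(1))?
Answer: 836*I/21 ≈ 39.81*I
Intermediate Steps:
v(R) = 2*R*(-3 + R) (v(R) = (-3 + R)*(2*R) = 2*R*(-3 + R))
l(F) = 21*I (l(F) = 7*√(-5 + 2*1*(-3 + 1)) = 7*√(-5 + 2*1*(-2)) = 7*√(-5 - 4) = 7*√(-9) = 7*(3*I) = 21*I)
(38*(-2))*(((33 + 7) - 29)/l(8)) = (38*(-2))*(((33 + 7) - 29)/((21*I))) = -76*(40 - 29)*(-I/21) = -836*(-I/21) = -(-836)*I/21 = 836*I/21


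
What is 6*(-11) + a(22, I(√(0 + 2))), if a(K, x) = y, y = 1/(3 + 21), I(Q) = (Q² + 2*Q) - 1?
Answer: -1583/24 ≈ -65.958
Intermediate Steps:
I(Q) = -1 + Q² + 2*Q
y = 1/24 ≈ 0.041667
a(K, x) = 1/24
6*(-11) + a(22, I(√(0 + 2))) = 6*(-11) + 1/24 = -66 + 1/24 = -1583/24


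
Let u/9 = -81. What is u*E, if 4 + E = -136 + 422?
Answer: -205578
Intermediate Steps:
u = -729 (u = 9*(-81) = -729)
E = 282 (E = -4 + (-136 + 422) = -4 + 286 = 282)
u*E = -729*282 = -205578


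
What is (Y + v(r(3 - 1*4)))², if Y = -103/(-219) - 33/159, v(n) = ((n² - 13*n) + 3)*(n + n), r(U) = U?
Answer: 153341161744/134722449 ≈ 1138.2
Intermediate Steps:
v(n) = 2*n*(3 + n² - 13*n) (v(n) = (3 + n² - 13*n)*(2*n) = 2*n*(3 + n² - 13*n))
Y = 3050/11607 (Y = -103*(-1/219) - 33*1/159 = 103/219 - 11/53 = 3050/11607 ≈ 0.26277)
(Y + v(r(3 - 1*4)))² = (3050/11607 + 2*(3 - 1*4)*(3 + (3 - 1*4)² - 13*(3 - 1*4)))² = (3050/11607 + 2*(3 - 4)*(3 + (3 - 4)² - 13*(3 - 4)))² = (3050/11607 + 2*(-1)*(3 + (-1)² - 13*(-1)))² = (3050/11607 + 2*(-1)*(3 + 1 + 13))² = (3050/11607 + 2*(-1)*17)² = (3050/11607 - 34)² = (-391588/11607)² = 153341161744/134722449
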